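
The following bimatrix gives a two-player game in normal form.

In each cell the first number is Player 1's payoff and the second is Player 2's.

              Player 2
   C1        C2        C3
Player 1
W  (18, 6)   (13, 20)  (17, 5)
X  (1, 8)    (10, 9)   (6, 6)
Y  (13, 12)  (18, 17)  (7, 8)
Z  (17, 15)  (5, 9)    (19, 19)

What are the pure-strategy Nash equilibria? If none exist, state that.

(W, C1): Player 2 can switch to C2 (6 → 20). Not NE.
(W, C2): Player 1 can switch to Y (13 → 18). Not NE.
(W, C3): Player 1 can switch to Z (17 → 19). Not NE.
(X, C1): Player 1 can switch to W (1 → 18). Not NE.
(X, C2): Player 1 can switch to W (10 → 13). Not NE.
(X, C3): Player 1 can switch to W (6 → 17). Not NE.
(Y, C2): Player 1 gets 18, best alternative 13; Player 2 gets 17, best alternative 12. No profitable deviation — NE.
(Z, C3): Player 1 gets 19, best alternative 17; Player 2 gets 19, best alternative 15. No profitable deviation — NE.
(The remaining 4 profiles each have a profitable deviation by the same check.)

Pure-strategy Nash equilibria: (Y, C2), (Z, C3)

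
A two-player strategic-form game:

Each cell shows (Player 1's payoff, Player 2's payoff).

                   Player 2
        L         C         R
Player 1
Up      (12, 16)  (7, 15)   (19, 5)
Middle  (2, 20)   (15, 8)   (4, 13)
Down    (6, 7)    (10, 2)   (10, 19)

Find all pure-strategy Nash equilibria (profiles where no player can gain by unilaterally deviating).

Player 1 against L: payoffs 12, 2, 6 → best response Up.
Player 1 against C: payoffs 7, 15, 10 → best response Middle.
Player 1 against R: payoffs 19, 4, 10 → best response Up.
Player 2 against Up: payoffs 16, 15, 5 → best response L.
Player 2 against Middle: payoffs 20, 8, 13 → best response L.
Player 2 against Down: payoffs 7, 2, 19 → best response R.
Mutual best responses: (Up, L).

The unique pure-strategy Nash equilibrium is (Up, L).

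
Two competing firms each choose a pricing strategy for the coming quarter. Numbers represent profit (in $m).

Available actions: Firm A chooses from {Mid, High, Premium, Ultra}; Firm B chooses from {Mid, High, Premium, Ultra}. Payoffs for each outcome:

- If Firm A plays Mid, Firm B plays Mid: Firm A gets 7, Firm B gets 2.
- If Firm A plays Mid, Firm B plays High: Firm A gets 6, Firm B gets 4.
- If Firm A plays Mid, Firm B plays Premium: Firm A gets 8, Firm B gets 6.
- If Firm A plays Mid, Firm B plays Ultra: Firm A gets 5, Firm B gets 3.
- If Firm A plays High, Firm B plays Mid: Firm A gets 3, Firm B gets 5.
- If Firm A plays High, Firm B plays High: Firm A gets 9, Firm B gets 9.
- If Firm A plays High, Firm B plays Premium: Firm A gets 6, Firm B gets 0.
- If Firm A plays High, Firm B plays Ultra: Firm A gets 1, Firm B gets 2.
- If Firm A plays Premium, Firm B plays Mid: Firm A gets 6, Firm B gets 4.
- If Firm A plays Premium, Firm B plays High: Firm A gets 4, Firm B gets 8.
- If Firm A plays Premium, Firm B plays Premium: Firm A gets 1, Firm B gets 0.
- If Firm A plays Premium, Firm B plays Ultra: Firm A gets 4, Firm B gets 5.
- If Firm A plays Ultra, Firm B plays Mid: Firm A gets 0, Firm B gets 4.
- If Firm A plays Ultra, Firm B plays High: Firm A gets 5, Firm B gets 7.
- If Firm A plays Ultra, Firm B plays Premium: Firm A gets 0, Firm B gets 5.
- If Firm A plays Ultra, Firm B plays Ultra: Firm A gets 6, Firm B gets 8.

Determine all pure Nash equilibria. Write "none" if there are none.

Firm A against Mid: payoffs 7, 3, 6, 0 → best response Mid.
Firm A against High: payoffs 6, 9, 4, 5 → best response High.
Firm A against Premium: payoffs 8, 6, 1, 0 → best response Mid.
Firm A against Ultra: payoffs 5, 1, 4, 6 → best response Ultra.
Firm B against Mid: payoffs 2, 4, 6, 3 → best response Premium.
Firm B against High: payoffs 5, 9, 0, 2 → best response High.
Firm B against Premium: payoffs 4, 8, 0, 5 → best response High.
Firm B against Ultra: payoffs 4, 7, 5, 8 → best response Ultra.
Mutual best responses: (Mid, Premium); (High, High); (Ultra, Ultra).

Pure-strategy Nash equilibria: (Mid, Premium), (High, High), (Ultra, Ultra)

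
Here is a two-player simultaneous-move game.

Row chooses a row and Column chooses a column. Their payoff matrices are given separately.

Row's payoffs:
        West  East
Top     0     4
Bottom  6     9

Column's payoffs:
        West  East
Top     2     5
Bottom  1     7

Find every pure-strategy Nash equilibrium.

Pure NE: (Bottom, East)

Mark each player's best response to every combination of opponents' strategies; a profile where every player is best-responding is a pure Nash equilibrium.
Row against West: payoffs 0, 6 → best response Bottom.
Row against East: payoffs 4, 9 → best response Bottom.
Column against Top: payoffs 2, 5 → best response East.
Column against Bottom: payoffs 1, 7 → best response East.
Mutual best responses: (Bottom, East).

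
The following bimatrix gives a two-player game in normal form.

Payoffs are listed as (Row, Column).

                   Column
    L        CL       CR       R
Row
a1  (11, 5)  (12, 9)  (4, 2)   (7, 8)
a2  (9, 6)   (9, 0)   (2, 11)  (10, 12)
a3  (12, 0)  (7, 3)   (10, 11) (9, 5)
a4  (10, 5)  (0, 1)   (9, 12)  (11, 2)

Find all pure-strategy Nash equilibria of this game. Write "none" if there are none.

Row against L: payoffs 11, 9, 12, 10 → best response a3.
Row against CL: payoffs 12, 9, 7, 0 → best response a1.
Row against CR: payoffs 4, 2, 10, 9 → best response a3.
Row against R: payoffs 7, 10, 9, 11 → best response a4.
Column against a1: payoffs 5, 9, 2, 8 → best response CL.
Column against a2: payoffs 6, 0, 11, 12 → best response R.
Column against a3: payoffs 0, 3, 11, 5 → best response CR.
Column against a4: payoffs 5, 1, 12, 2 → best response CR.
Mutual best responses: (a1, CL); (a3, CR).

Pure-strategy Nash equilibria: (a1, CL); (a3, CR)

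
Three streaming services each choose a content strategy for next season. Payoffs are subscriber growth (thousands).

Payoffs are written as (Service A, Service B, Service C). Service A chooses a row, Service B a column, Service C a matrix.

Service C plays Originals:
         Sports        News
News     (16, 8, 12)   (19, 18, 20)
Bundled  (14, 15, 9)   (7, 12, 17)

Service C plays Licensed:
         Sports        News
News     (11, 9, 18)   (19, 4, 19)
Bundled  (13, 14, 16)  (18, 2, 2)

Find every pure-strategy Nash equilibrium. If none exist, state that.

Service A against (Sports, Originals): payoffs 16, 14 → best response News.
Service A against (Sports, Licensed): payoffs 11, 13 → best response Bundled.
Service A against (News, Originals): payoffs 19, 7 → best response News.
Service A against (News, Licensed): payoffs 19, 18 → best response News.
Service B against (News, Originals): payoffs 8, 18 → best response News.
Service B against (News, Licensed): payoffs 9, 4 → best response Sports.
Service B against (Bundled, Originals): payoffs 15, 12 → best response Sports.
Service B against (Bundled, Licensed): payoffs 14, 2 → best response Sports.
Service C against (News, Sports): payoffs 12, 18 → best response Licensed.
Service C against (News, News): payoffs 20, 19 → best response Originals.
Service C against (Bundled, Sports): payoffs 9, 16 → best response Licensed.
Service C against (Bundled, News): payoffs 17, 2 → best response Originals.
Mutual best responses: (News, News, Originals); (Bundled, Sports, Licensed).

The pure Nash equilibria are (News, News, Originals), (Bundled, Sports, Licensed).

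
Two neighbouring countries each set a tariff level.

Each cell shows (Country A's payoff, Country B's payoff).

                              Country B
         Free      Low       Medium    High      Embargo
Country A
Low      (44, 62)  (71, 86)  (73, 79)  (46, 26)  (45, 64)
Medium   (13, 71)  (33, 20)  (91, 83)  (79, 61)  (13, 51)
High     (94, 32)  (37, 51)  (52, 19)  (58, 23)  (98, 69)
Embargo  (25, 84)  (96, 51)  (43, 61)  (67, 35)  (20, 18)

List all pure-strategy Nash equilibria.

Pure-strategy Nash equilibria: (Medium, Medium); (High, Embargo)

Mark each player's best response to every combination of opponents' strategies; a profile where every player is best-responding is a pure Nash equilibrium.
Country A against Free: payoffs 44, 13, 94, 25 → best response High.
Country A against Low: payoffs 71, 33, 37, 96 → best response Embargo.
Country A against Medium: payoffs 73, 91, 52, 43 → best response Medium.
Country A against High: payoffs 46, 79, 58, 67 → best response Medium.
Country A against Embargo: payoffs 45, 13, 98, 20 → best response High.
Country B against Low: payoffs 62, 86, 79, 26, 64 → best response Low.
Country B against Medium: payoffs 71, 20, 83, 61, 51 → best response Medium.
Country B against High: payoffs 32, 51, 19, 23, 69 → best response Embargo.
Country B against Embargo: payoffs 84, 51, 61, 35, 18 → best response Free.
Mutual best responses: (Medium, Medium); (High, Embargo).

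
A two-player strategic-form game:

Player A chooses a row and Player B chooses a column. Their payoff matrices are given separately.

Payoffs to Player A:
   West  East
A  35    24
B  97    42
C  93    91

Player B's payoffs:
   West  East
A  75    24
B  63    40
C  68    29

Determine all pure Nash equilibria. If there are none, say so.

Pure NE: (B, West)

For each player, find the best response to each opponent profile; mutual best responses are the pure NE.
Player A against West: payoffs 35, 97, 93 → best response B.
Player A against East: payoffs 24, 42, 91 → best response C.
Player B against A: payoffs 75, 24 → best response West.
Player B against B: payoffs 63, 40 → best response West.
Player B against C: payoffs 68, 29 → best response West.
Mutual best responses: (B, West).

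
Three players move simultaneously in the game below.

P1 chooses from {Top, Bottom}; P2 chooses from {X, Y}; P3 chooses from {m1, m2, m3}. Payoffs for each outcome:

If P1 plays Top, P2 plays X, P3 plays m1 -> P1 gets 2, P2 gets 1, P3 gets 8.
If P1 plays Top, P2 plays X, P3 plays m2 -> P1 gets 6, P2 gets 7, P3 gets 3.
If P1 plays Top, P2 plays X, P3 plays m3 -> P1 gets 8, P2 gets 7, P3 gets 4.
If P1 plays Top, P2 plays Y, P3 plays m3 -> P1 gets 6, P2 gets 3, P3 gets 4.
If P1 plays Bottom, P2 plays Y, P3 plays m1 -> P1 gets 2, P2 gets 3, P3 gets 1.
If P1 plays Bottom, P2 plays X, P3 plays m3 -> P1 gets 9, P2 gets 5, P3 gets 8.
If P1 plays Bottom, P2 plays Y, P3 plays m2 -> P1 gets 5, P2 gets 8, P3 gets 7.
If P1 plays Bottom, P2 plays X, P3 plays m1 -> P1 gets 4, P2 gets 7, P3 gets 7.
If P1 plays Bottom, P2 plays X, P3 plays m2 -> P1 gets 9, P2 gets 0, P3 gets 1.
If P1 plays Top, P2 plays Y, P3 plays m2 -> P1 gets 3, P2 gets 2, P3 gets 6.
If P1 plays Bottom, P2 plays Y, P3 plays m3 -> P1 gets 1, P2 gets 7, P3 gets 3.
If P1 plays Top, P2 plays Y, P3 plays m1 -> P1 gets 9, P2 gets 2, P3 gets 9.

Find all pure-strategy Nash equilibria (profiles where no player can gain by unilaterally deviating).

Check each profile: it is a Nash equilibrium iff no player can strictly gain by switching unilaterally.
(Top, X, m1): P1 can switch to Bottom (2 → 4). Not NE.
(Top, X, m2): P1 can switch to Bottom (6 → 9). Not NE.
(Top, X, m3): P1 can switch to Bottom (8 → 9). Not NE.
(Top, Y, m1): P1 gets 9, best alternative 2; P2 gets 2, best alternative 1; P3 gets 9, best alternative 6. No profitable deviation — NE.
(Top, Y, m2): P1 can switch to Bottom (3 → 5). Not NE.
(Top, Y, m3): P2 can switch to X (3 → 7). Not NE.
(Bottom, X, m1): P3 can switch to m3 (7 → 8). Not NE.
(Bottom, X, m2): P2 can switch to Y (0 → 8). Not NE.
(Bottom, X, m3): P2 can switch to Y (5 → 7). Not NE.
(Bottom, Y, m2): P1 gets 5, best alternative 3; P2 gets 8, best alternative 0; P3 gets 7, best alternative 3. No profitable deviation — NE.
(The remaining 2 profiles each have a profitable deviation by the same check.)

The pure Nash equilibria are (Top, Y, m1); (Bottom, Y, m2).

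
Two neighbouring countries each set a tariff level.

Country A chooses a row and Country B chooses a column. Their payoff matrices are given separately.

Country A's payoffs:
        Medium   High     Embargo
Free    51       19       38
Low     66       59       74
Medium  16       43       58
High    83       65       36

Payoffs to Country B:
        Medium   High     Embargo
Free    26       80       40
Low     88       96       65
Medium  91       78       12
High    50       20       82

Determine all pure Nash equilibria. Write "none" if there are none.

For each player, find the best response to each opponent profile; mutual best responses are the pure NE.
Country A against Medium: payoffs 51, 66, 16, 83 → best response High.
Country A against High: payoffs 19, 59, 43, 65 → best response High.
Country A against Embargo: payoffs 38, 74, 58, 36 → best response Low.
Country B against Free: payoffs 26, 80, 40 → best response High.
Country B against Low: payoffs 88, 96, 65 → best response High.
Country B against Medium: payoffs 91, 78, 12 → best response Medium.
Country B against High: payoffs 50, 20, 82 → best response Embargo.
No profile is a mutual best response for all players.

This game has no pure Nash equilibrium.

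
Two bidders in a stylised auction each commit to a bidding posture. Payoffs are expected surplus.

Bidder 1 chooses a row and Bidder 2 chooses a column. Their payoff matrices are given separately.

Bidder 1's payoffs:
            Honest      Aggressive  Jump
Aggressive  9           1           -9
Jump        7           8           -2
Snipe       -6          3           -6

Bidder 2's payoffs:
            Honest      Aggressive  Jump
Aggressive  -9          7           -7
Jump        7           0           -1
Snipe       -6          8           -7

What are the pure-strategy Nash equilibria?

This game has no pure Nash equilibrium.

(Aggressive, Honest): Bidder 2 can switch to Aggressive (-9 → 7). Not NE.
(Aggressive, Aggressive): Bidder 1 can switch to Jump (1 → 8). Not NE.
(Aggressive, Jump): Bidder 1 can switch to Jump (-9 → -2). Not NE.
(Jump, Honest): Bidder 1 can switch to Aggressive (7 → 9). Not NE.
(Jump, Aggressive): Bidder 2 can switch to Honest (0 → 7). Not NE.
(Jump, Jump): Bidder 2 can switch to Honest (-1 → 7). Not NE.
(Snipe, Honest): Bidder 1 can switch to Aggressive (-6 → 9). Not NE.
(Snipe, Aggressive): Bidder 1 can switch to Jump (3 → 8). Not NE.
(Snipe, Jump): Bidder 1 can switch to Jump (-6 → -2). Not NE.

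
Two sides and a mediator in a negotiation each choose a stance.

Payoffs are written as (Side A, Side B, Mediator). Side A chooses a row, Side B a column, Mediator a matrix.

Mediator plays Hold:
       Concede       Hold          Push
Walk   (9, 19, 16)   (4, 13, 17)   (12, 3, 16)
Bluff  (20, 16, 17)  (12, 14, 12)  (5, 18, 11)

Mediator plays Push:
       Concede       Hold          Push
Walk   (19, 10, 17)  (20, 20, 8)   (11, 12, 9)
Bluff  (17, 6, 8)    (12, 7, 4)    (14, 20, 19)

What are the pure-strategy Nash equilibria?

The unique pure-strategy Nash equilibrium is (Bluff, Push, Push).

(Walk, Concede, Hold): Side A can switch to Bluff (9 → 20). Not NE.
(Walk, Concede, Push): Side B can switch to Hold (10 → 20). Not NE.
(Walk, Hold, Hold): Side A can switch to Bluff (4 → 12). Not NE.
(Walk, Hold, Push): Mediator can switch to Hold (8 → 17). Not NE.
(Walk, Push, Hold): Side B can switch to Concede (3 → 19). Not NE.
(Walk, Push, Push): Side A can switch to Bluff (11 → 14). Not NE.
(Bluff, Push, Push): Side A gets 14, best alternative 11; Side B gets 20, best alternative 7; Mediator gets 19, best alternative 11. No profitable deviation — NE.
(The remaining 5 profiles each have a profitable deviation by the same check.)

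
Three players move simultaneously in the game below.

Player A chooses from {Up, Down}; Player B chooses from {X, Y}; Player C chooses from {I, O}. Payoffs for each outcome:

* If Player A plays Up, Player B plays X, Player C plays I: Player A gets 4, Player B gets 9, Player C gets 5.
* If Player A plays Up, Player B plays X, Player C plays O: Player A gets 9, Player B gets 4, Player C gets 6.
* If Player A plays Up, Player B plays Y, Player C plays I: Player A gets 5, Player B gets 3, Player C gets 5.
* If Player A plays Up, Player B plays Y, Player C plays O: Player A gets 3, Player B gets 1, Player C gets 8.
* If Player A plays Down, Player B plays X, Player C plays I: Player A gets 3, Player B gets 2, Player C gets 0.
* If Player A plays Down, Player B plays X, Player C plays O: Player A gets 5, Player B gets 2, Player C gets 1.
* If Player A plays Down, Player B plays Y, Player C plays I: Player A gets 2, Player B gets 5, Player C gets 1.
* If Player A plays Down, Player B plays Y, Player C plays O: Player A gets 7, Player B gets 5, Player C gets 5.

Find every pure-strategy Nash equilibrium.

(Up, X, I): Player C can switch to O (5 → 6). Not NE.
(Up, X, O): Player A gets 9, best alternative 5; Player B gets 4, best alternative 1; Player C gets 6, best alternative 5. No profitable deviation — NE.
(Up, Y, I): Player B can switch to X (3 → 9). Not NE.
(Up, Y, O): Player A can switch to Down (3 → 7). Not NE.
(Down, X, I): Player A can switch to Up (3 → 4). Not NE.
(Down, X, O): Player A can switch to Up (5 → 9). Not NE.
(Down, Y, I): Player A can switch to Up (2 → 5). Not NE.
(Down, Y, O): Player A gets 7, best alternative 3; Player B gets 5, best alternative 2; Player C gets 5, best alternative 1. No profitable deviation — NE.

The pure Nash equilibria are (Up, X, O); (Down, Y, O).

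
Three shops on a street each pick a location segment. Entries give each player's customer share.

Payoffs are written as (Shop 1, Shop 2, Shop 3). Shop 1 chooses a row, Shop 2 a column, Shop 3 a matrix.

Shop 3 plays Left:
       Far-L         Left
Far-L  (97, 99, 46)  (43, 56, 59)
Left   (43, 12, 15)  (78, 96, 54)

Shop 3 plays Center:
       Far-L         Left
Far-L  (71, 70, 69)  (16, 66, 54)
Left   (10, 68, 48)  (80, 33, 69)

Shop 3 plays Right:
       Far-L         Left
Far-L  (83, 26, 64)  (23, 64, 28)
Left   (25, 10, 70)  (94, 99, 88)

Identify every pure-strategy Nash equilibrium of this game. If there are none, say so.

The pure Nash equilibria are (Far-L, Far-L, Center) and (Left, Left, Right).

(Far-L, Far-L, Left): Shop 3 can switch to Center (46 → 69). Not NE.
(Far-L, Far-L, Center): Shop 1 gets 71, best alternative 10; Shop 2 gets 70, best alternative 66; Shop 3 gets 69, best alternative 64. No profitable deviation — NE.
(Far-L, Far-L, Right): Shop 2 can switch to Left (26 → 64). Not NE.
(Far-L, Left, Left): Shop 1 can switch to Left (43 → 78). Not NE.
(Far-L, Left, Center): Shop 1 can switch to Left (16 → 80). Not NE.
(Far-L, Left, Right): Shop 1 can switch to Left (23 → 94). Not NE.
(Left, Far-L, Left): Shop 1 can switch to Far-L (43 → 97). Not NE.
(Left, Far-L, Center): Shop 1 can switch to Far-L (10 → 71). Not NE.
(Left, Far-L, Right): Shop 1 can switch to Far-L (25 → 83). Not NE.
(Left, Left, Right): Shop 1 gets 94, best alternative 23; Shop 2 gets 99, best alternative 10; Shop 3 gets 88, best alternative 69. No profitable deviation — NE.
(The remaining 2 profiles each have a profitable deviation by the same check.)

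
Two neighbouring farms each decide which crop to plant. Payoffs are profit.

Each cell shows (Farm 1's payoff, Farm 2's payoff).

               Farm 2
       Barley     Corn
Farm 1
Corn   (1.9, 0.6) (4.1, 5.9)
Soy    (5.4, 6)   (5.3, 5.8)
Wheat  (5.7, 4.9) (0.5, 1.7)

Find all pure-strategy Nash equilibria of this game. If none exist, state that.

(Corn, Barley): Farm 1 can switch to Soy (1.9 → 5.4). Not NE.
(Corn, Corn): Farm 1 can switch to Soy (4.1 → 5.3). Not NE.
(Soy, Barley): Farm 1 can switch to Wheat (5.4 → 5.7). Not NE.
(Soy, Corn): Farm 2 can switch to Barley (5.8 → 6). Not NE.
(Wheat, Barley): Farm 1 gets 5.7, best alternative 5.4; Farm 2 gets 4.9, best alternative 1.7. No profitable deviation — NE.
(Wheat, Corn): Farm 1 can switch to Corn (0.5 → 4.1). Not NE.

The unique pure-strategy Nash equilibrium is (Wheat, Barley).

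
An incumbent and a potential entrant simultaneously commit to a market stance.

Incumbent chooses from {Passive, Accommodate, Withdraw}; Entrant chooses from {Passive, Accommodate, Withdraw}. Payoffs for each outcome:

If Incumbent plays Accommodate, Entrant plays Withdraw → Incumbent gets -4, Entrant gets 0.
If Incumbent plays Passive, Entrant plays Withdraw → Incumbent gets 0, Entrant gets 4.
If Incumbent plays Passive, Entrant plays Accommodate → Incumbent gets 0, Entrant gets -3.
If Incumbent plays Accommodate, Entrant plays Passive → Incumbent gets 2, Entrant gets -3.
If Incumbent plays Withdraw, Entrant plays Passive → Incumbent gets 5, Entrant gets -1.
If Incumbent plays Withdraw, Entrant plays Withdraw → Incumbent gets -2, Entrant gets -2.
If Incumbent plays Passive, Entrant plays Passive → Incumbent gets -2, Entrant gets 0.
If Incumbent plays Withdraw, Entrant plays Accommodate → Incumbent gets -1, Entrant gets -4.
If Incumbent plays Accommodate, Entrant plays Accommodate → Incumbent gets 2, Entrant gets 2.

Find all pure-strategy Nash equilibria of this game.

Incumbent against Passive: payoffs -2, 2, 5 → best response Withdraw.
Incumbent against Accommodate: payoffs 0, 2, -1 → best response Accommodate.
Incumbent against Withdraw: payoffs 0, -4, -2 → best response Passive.
Entrant against Passive: payoffs 0, -3, 4 → best response Withdraw.
Entrant against Accommodate: payoffs -3, 2, 0 → best response Accommodate.
Entrant against Withdraw: payoffs -1, -4, -2 → best response Passive.
Mutual best responses: (Passive, Withdraw); (Accommodate, Accommodate); (Withdraw, Passive).

(Passive, Withdraw); (Accommodate, Accommodate); (Withdraw, Passive)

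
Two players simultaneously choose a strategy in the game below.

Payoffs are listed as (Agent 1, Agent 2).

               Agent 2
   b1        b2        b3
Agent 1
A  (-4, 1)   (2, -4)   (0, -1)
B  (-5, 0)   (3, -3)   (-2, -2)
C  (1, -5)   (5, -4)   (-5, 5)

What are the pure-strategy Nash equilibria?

none

Agent 1 against b1: payoffs -4, -5, 1 → best response C.
Agent 1 against b2: payoffs 2, 3, 5 → best response C.
Agent 1 against b3: payoffs 0, -2, -5 → best response A.
Agent 2 against A: payoffs 1, -4, -1 → best response b1.
Agent 2 against B: payoffs 0, -3, -2 → best response b1.
Agent 2 against C: payoffs -5, -4, 5 → best response b3.
No profile is a mutual best response for all players.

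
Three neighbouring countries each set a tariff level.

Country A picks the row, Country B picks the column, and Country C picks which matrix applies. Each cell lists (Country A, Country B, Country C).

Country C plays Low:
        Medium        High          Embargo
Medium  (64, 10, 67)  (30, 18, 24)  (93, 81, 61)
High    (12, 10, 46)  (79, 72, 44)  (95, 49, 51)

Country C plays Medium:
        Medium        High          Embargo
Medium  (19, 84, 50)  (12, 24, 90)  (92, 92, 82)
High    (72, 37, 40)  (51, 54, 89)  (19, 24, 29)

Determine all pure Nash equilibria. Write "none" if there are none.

The pure Nash equilibria are (Medium, Embargo, Medium); (High, High, Medium).

(Medium, Medium, Low): Country B can switch to High (10 → 18). Not NE.
(Medium, Medium, Medium): Country A can switch to High (19 → 72). Not NE.
(Medium, High, Low): Country A can switch to High (30 → 79). Not NE.
(Medium, High, Medium): Country A can switch to High (12 → 51). Not NE.
(Medium, Embargo, Low): Country A can switch to High (93 → 95). Not NE.
(Medium, Embargo, Medium): Country A gets 92, best alternative 19; Country B gets 92, best alternative 84; Country C gets 82, best alternative 61. No profitable deviation — NE.
(High, Medium, Low): Country A can switch to Medium (12 → 64). Not NE.
(High, Medium, Medium): Country B can switch to High (37 → 54). Not NE.
(High, High, Low): Country C can switch to Medium (44 → 89). Not NE.
(High, High, Medium): Country A gets 51, best alternative 12; Country B gets 54, best alternative 37; Country C gets 89, best alternative 44. No profitable deviation — NE.
(High, Embargo, Low): Country B can switch to High (49 → 72). Not NE.
(High, Embargo, Medium): Country A can switch to Medium (19 → 92). Not NE.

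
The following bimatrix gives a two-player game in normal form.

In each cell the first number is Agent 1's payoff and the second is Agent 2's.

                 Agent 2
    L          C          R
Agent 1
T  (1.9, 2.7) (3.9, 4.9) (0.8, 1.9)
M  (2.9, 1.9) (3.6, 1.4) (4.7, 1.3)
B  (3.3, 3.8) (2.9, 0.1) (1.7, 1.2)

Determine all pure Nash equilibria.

(T, C), (B, L)

(T, L): Agent 1 can switch to M (1.9 → 2.9). Not NE.
(T, C): Agent 1 gets 3.9, best alternative 3.6; Agent 2 gets 4.9, best alternative 2.7. No profitable deviation — NE.
(T, R): Agent 1 can switch to M (0.8 → 4.7). Not NE.
(M, L): Agent 1 can switch to B (2.9 → 3.3). Not NE.
(M, C): Agent 1 can switch to T (3.6 → 3.9). Not NE.
(M, R): Agent 2 can switch to L (1.3 → 1.9). Not NE.
(B, L): Agent 1 gets 3.3, best alternative 2.9; Agent 2 gets 3.8, best alternative 1.2. No profitable deviation — NE.
(B, C): Agent 1 can switch to T (2.9 → 3.9). Not NE.
(B, R): Agent 1 can switch to M (1.7 → 4.7). Not NE.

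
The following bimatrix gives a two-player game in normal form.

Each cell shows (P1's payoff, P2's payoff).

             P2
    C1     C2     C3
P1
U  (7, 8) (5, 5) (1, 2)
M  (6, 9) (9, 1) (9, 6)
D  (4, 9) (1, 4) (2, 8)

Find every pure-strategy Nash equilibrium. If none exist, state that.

The unique pure-strategy Nash equilibrium is (U, C1).

(U, C1): P1 gets 7, best alternative 6; P2 gets 8, best alternative 5. No profitable deviation — NE.
(U, C2): P1 can switch to M (5 → 9). Not NE.
(U, C3): P1 can switch to M (1 → 9). Not NE.
(M, C1): P1 can switch to U (6 → 7). Not NE.
(M, C2): P2 can switch to C1 (1 → 9). Not NE.
(M, C3): P2 can switch to C1 (6 → 9). Not NE.
(D, C1): P1 can switch to U (4 → 7). Not NE.
(D, C2): P1 can switch to U (1 → 5). Not NE.
(D, C3): P1 can switch to M (2 → 9). Not NE.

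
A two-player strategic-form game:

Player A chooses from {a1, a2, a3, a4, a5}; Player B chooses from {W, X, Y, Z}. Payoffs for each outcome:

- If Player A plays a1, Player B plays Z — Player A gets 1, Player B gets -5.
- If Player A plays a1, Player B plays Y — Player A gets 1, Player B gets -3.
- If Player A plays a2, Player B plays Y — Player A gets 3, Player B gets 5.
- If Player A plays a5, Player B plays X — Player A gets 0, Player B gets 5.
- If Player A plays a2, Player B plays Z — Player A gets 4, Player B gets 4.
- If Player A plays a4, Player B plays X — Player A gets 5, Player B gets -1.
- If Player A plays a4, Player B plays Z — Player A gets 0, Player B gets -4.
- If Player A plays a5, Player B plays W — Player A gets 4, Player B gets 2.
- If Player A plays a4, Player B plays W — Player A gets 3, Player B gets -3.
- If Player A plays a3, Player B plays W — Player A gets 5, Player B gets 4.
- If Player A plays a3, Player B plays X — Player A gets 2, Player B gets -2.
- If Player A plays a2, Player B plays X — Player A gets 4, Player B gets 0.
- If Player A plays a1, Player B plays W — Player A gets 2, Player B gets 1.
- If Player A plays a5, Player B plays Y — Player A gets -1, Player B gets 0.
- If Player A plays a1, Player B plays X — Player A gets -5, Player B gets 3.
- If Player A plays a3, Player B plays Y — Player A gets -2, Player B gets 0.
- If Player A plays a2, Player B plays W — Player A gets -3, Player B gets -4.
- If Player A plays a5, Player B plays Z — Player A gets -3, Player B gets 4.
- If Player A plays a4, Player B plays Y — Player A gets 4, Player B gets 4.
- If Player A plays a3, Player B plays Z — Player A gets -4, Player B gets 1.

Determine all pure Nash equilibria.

Pure-strategy Nash equilibria: (a3, W); (a4, Y)

(a1, W): Player A can switch to a3 (2 → 5). Not NE.
(a1, X): Player A can switch to a2 (-5 → 4). Not NE.
(a1, Y): Player A can switch to a2 (1 → 3). Not NE.
(a1, Z): Player A can switch to a2 (1 → 4). Not NE.
(a2, W): Player A can switch to a1 (-3 → 2). Not NE.
(a2, X): Player A can switch to a4 (4 → 5). Not NE.
(a3, W): Player A gets 5, best alternative 4; Player B gets 4, best alternative 1. No profitable deviation — NE.
(a4, Y): Player A gets 4, best alternative 3; Player B gets 4, best alternative -1. No profitable deviation — NE.
(The remaining 12 profiles each have a profitable deviation by the same check.)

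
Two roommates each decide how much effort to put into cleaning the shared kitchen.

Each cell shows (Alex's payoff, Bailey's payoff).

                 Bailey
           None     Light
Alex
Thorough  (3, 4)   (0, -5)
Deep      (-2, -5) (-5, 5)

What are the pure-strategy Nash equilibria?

Pure NE: (Thorough, None)

Alex against None: payoffs 3, -2 → best response Thorough.
Alex against Light: payoffs 0, -5 → best response Thorough.
Bailey against Thorough: payoffs 4, -5 → best response None.
Bailey against Deep: payoffs -5, 5 → best response Light.
Mutual best responses: (Thorough, None).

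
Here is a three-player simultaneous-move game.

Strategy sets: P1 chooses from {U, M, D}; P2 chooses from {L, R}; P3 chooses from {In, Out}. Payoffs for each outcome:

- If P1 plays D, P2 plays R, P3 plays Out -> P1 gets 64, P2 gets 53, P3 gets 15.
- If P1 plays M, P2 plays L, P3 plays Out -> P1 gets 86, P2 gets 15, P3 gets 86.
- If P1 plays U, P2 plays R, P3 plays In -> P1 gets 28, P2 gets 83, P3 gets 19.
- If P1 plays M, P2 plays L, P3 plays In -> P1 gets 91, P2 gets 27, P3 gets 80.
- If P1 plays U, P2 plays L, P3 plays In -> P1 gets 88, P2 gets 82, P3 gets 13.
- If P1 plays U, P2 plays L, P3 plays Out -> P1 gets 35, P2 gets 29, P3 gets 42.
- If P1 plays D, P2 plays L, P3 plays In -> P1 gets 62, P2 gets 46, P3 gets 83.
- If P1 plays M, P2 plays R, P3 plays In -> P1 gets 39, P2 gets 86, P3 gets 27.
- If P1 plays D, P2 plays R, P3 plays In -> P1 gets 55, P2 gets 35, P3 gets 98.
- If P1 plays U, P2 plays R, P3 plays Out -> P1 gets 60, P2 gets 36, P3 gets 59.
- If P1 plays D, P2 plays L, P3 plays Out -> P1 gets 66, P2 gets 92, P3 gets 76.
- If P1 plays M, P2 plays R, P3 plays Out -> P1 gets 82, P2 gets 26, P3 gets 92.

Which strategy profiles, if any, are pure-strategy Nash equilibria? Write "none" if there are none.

P1 against (L, In): payoffs 88, 91, 62 → best response M.
P1 against (L, Out): payoffs 35, 86, 66 → best response M.
P1 against (R, In): payoffs 28, 39, 55 → best response D.
P1 against (R, Out): payoffs 60, 82, 64 → best response M.
P2 against (U, In): payoffs 82, 83 → best response R.
P2 against (U, Out): payoffs 29, 36 → best response R.
P2 against (M, In): payoffs 27, 86 → best response R.
P2 against (M, Out): payoffs 15, 26 → best response R.
P2 against (D, In): payoffs 46, 35 → best response L.
P2 against (D, Out): payoffs 92, 53 → best response L.
P3 against (U, L): payoffs 13, 42 → best response Out.
P3 against (U, R): payoffs 19, 59 → best response Out.
P3 against (M, L): payoffs 80, 86 → best response Out.
P3 against (M, R): payoffs 27, 92 → best response Out.
P3 against (D, L): payoffs 83, 76 → best response In.
P3 against (D, R): payoffs 98, 15 → best response In.
Mutual best responses: (M, R, Out).

Pure NE: (M, R, Out)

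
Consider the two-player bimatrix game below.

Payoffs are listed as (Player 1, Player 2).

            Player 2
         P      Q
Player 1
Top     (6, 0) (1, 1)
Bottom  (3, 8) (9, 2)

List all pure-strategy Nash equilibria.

No pure-strategy Nash equilibrium.

(Top, P): Player 2 can switch to Q (0 → 1). Not NE.
(Top, Q): Player 1 can switch to Bottom (1 → 9). Not NE.
(Bottom, P): Player 1 can switch to Top (3 → 6). Not NE.
(Bottom, Q): Player 2 can switch to P (2 → 8). Not NE.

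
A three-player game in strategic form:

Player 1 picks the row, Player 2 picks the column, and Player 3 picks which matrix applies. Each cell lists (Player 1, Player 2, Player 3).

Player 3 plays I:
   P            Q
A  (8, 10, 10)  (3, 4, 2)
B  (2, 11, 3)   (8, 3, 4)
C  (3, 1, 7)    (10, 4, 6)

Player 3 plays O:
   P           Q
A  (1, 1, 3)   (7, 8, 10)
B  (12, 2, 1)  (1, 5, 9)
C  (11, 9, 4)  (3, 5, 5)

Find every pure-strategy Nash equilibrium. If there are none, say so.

The pure Nash equilibria are (A, P, I) and (A, Q, O) and (C, Q, I).

Player 1 against (P, I): payoffs 8, 2, 3 → best response A.
Player 1 against (P, O): payoffs 1, 12, 11 → best response B.
Player 1 against (Q, I): payoffs 3, 8, 10 → best response C.
Player 1 against (Q, O): payoffs 7, 1, 3 → best response A.
Player 2 against (A, I): payoffs 10, 4 → best response P.
Player 2 against (A, O): payoffs 1, 8 → best response Q.
Player 2 against (B, I): payoffs 11, 3 → best response P.
Player 2 against (B, O): payoffs 2, 5 → best response Q.
Player 2 against (C, I): payoffs 1, 4 → best response Q.
Player 2 against (C, O): payoffs 9, 5 → best response P.
Player 3 against (A, P): payoffs 10, 3 → best response I.
Player 3 against (A, Q): payoffs 2, 10 → best response O.
Player 3 against (B, P): payoffs 3, 1 → best response I.
Player 3 against (B, Q): payoffs 4, 9 → best response O.
Player 3 against (C, P): payoffs 7, 4 → best response I.
Player 3 against (C, Q): payoffs 6, 5 → best response I.
Mutual best responses: (A, P, I); (A, Q, O); (C, Q, I).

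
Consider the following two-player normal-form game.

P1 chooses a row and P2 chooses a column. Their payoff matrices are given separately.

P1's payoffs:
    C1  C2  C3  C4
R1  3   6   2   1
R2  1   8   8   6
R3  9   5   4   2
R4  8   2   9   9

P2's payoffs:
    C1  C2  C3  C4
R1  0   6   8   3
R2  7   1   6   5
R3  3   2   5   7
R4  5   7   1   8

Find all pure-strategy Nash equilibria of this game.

For each strategy profile, look for a profitable unilateral deviation.
(R1, C1): P1 can switch to R3 (3 → 9). Not NE.
(R1, C2): P1 can switch to R2 (6 → 8). Not NE.
(R1, C3): P1 can switch to R2 (2 → 8). Not NE.
(R1, C4): P1 can switch to R2 (1 → 6). Not NE.
(R2, C1): P1 can switch to R1 (1 → 3). Not NE.
(R2, C2): P2 can switch to C1 (1 → 7). Not NE.
(R2, C3): P1 can switch to R4 (8 → 9). Not NE.
(R2, C4): P1 can switch to R4 (6 → 9). Not NE.
(R3, C1): P2 can switch to C3 (3 → 5). Not NE.
(R3, C2): P1 can switch to R1 (5 → 6). Not NE.
(R3, C3): P1 can switch to R2 (4 → 8). Not NE.
(R3, C4): P1 can switch to R2 (2 → 6). Not NE.
(R4, C4): P1 gets 9, best alternative 6; P2 gets 8, best alternative 7. No profitable deviation — NE.
(The remaining 3 profiles each have a profitable deviation by the same check.)

The unique pure-strategy Nash equilibrium is (R4, C4).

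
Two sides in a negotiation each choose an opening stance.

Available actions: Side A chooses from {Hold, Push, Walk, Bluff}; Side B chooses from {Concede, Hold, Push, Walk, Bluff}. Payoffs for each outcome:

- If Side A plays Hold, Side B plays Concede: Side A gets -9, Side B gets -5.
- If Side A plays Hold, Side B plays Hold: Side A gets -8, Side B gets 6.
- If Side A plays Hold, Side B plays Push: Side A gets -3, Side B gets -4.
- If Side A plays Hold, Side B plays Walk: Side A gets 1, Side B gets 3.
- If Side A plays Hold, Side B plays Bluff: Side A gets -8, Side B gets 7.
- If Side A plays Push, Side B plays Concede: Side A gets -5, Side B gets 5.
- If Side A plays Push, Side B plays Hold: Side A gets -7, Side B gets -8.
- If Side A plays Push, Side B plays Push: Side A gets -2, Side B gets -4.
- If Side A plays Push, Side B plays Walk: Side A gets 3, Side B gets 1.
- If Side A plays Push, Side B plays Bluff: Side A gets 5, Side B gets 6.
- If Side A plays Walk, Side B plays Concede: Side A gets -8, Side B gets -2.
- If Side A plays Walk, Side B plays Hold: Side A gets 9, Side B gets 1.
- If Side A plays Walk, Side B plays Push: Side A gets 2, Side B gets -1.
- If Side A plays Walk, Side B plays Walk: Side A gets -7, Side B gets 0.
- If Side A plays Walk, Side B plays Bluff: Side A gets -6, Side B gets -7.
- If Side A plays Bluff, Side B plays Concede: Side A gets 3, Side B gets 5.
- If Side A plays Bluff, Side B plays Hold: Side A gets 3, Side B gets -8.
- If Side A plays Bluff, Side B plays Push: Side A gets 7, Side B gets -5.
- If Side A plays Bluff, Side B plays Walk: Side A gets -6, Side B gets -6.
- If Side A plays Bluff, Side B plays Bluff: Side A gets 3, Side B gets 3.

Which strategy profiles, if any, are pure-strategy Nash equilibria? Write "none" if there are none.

(Push, Bluff) and (Walk, Hold) and (Bluff, Concede)

Side A against Concede: payoffs -9, -5, -8, 3 → best response Bluff.
Side A against Hold: payoffs -8, -7, 9, 3 → best response Walk.
Side A against Push: payoffs -3, -2, 2, 7 → best response Bluff.
Side A against Walk: payoffs 1, 3, -7, -6 → best response Push.
Side A against Bluff: payoffs -8, 5, -6, 3 → best response Push.
Side B against Hold: payoffs -5, 6, -4, 3, 7 → best response Bluff.
Side B against Push: payoffs 5, -8, -4, 1, 6 → best response Bluff.
Side B against Walk: payoffs -2, 1, -1, 0, -7 → best response Hold.
Side B against Bluff: payoffs 5, -8, -5, -6, 3 → best response Concede.
Mutual best responses: (Push, Bluff); (Walk, Hold); (Bluff, Concede).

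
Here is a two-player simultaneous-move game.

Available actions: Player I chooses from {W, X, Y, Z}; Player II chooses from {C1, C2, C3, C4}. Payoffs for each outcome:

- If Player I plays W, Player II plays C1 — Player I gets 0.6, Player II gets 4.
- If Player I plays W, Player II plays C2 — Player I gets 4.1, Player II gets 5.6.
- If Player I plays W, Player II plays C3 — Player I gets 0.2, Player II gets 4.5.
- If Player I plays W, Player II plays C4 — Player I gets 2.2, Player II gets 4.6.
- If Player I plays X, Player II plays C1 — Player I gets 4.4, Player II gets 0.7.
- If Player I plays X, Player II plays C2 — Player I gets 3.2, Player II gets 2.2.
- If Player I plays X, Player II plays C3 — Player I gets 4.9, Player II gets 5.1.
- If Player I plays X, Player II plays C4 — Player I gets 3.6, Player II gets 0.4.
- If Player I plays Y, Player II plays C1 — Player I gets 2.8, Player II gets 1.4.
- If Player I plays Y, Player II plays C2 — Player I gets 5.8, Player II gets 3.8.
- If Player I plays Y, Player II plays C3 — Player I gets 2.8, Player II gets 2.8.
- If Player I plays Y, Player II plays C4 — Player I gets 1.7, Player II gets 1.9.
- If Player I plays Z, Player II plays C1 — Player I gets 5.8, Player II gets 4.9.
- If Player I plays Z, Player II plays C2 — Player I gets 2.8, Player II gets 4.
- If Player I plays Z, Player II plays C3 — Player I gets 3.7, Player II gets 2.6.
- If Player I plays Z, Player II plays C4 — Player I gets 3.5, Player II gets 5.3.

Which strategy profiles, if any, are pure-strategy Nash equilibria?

(W, C1): Player I can switch to X (0.6 → 4.4). Not NE.
(W, C2): Player I can switch to Y (4.1 → 5.8). Not NE.
(W, C3): Player I can switch to X (0.2 → 4.9). Not NE.
(W, C4): Player I can switch to X (2.2 → 3.6). Not NE.
(X, C1): Player I can switch to Z (4.4 → 5.8). Not NE.
(X, C2): Player I can switch to W (3.2 → 4.1). Not NE.
(X, C3): Player I gets 4.9, best alternative 3.7; Player II gets 5.1, best alternative 2.2. No profitable deviation — NE.
(X, C4): Player II can switch to C1 (0.4 → 0.7). Not NE.
(Y, C1): Player I can switch to X (2.8 → 4.4). Not NE.
(Y, C2): Player I gets 5.8, best alternative 4.1; Player II gets 3.8, best alternative 2.8. No profitable deviation — NE.
(Y, C3): Player I can switch to X (2.8 → 4.9). Not NE.
(Y, C4): Player I can switch to W (1.7 → 2.2). Not NE.
(The remaining 4 profiles each have a profitable deviation by the same check.)

(X, C3); (Y, C2)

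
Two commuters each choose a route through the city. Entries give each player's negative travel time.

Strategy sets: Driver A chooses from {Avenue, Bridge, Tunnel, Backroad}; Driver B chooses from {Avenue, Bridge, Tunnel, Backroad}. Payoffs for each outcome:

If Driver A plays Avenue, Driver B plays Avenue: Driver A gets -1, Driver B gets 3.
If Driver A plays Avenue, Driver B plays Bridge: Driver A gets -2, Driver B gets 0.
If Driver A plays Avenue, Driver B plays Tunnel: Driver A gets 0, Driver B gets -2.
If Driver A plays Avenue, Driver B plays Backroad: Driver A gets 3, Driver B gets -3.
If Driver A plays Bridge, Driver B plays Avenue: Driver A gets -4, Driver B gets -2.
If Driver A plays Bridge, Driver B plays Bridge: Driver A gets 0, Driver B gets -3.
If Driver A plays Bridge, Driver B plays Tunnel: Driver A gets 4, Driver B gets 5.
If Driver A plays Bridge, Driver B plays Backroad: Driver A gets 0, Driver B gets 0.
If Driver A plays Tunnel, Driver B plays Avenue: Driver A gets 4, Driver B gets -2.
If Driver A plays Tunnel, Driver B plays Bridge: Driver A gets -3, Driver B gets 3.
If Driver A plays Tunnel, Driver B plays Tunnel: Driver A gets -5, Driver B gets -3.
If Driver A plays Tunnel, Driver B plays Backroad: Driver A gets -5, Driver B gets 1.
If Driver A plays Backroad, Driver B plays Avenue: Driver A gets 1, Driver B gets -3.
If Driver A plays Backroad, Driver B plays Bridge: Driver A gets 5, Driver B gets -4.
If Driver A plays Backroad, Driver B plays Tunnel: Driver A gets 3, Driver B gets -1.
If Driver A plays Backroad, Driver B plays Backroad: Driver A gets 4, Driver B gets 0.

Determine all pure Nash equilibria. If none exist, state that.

Driver A against Avenue: payoffs -1, -4, 4, 1 → best response Tunnel.
Driver A against Bridge: payoffs -2, 0, -3, 5 → best response Backroad.
Driver A against Tunnel: payoffs 0, 4, -5, 3 → best response Bridge.
Driver A against Backroad: payoffs 3, 0, -5, 4 → best response Backroad.
Driver B against Avenue: payoffs 3, 0, -2, -3 → best response Avenue.
Driver B against Bridge: payoffs -2, -3, 5, 0 → best response Tunnel.
Driver B against Tunnel: payoffs -2, 3, -3, 1 → best response Bridge.
Driver B against Backroad: payoffs -3, -4, -1, 0 → best response Backroad.
Mutual best responses: (Bridge, Tunnel); (Backroad, Backroad).

Pure-strategy Nash equilibria: (Bridge, Tunnel); (Backroad, Backroad)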